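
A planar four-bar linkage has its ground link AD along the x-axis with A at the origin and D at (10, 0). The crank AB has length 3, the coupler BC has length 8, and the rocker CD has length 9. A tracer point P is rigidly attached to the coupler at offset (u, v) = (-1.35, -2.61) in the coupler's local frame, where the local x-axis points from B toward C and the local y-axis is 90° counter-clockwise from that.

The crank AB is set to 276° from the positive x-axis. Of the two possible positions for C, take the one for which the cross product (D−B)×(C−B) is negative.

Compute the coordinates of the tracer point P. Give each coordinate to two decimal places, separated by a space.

A=(0,0), D=(10.00,0)
B = A + 3.00·(cos276°, sin276°) = (0.3136, -2.9836)
|BD| = 10.1355
circle(B,8.00) ∩ circle(D,9.00): a=4.2291, h=6.7908
  candidates: C₊=(2.3563,4.7512) cross=68.828; C₋=(6.3543,-8.2285) cross=-68.828
  mode - wants cross < 0 → take C=(6.3543,-8.2285) (cross=-68.828)
ex = (C−B)/|BC| = (0.7551,-0.6556); ey = (0.6556,0.7551)
P = B + -1.35·ex + -2.61·ey = (-2.4170,-4.0693)

-2.42 -4.07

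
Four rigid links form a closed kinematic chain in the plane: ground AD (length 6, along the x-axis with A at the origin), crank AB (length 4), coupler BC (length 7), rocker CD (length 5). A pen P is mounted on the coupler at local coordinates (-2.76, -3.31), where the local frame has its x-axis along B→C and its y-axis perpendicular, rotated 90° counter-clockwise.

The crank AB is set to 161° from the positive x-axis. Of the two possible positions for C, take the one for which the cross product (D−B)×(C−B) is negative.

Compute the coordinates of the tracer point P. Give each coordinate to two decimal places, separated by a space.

A=(0,0), D=(6.00,0)
B = A + 4.00·(cos161°, sin161°) = (-3.7821, 1.3023)
|BD| = 9.8684
circle(B,7.00) ∩ circle(D,5.00): a=6.1502, h=3.3429
  candidates: C₊=(2.7555,3.8044) cross=32.989; C₋=(1.8732,-2.8230) cross=-32.989
  mode - wants cross < 0 → take C=(1.8732,-2.8230) (cross=-32.989)
ex = (C−B)/|BC| = (0.8079,-0.5893); ey = (0.5893,0.8079)
P = B + -2.76·ex + -3.31·ey = (-7.9625,0.2547)

-7.96 0.25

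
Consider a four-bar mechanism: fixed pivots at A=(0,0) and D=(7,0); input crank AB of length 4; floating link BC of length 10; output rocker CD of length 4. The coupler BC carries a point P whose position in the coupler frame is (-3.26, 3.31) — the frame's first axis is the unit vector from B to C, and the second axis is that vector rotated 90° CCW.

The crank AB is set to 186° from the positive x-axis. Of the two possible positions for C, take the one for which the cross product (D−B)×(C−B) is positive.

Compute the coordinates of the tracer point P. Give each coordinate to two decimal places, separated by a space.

A=(0,0), D=(7.00,0)
B = A + 4.00·(cos186°, sin186°) = (-3.9781, -0.4181)
|BD| = 10.9860
circle(B,10.00) ∩ circle(D,4.00): a=9.3161, h=3.6347
  candidates: C₊=(5.1929,3.5685) cross=39.931; C₋=(5.4695,-3.6956) cross=-39.931
  mode + wants cross > 0 → take C=(5.1929,3.5685) (cross=39.931)
ex = (C−B)/|BC| = (0.9171,0.3987); ey = (-0.3987,0.9171)
P = B + -3.26·ex + 3.31·ey = (-8.2874,1.3178)

-8.29 1.32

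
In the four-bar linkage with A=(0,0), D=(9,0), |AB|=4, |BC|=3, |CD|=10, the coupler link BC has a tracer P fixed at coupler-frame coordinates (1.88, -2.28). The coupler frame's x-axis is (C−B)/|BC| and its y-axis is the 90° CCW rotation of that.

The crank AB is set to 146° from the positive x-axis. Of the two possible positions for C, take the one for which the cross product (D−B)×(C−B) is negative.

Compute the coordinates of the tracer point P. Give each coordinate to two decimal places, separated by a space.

-3.30 -0.72

A=(0,0), D=(9.00,0)
B = A + 4.00·(cos146°, sin146°) = (-3.3162, 2.2368)
|BD| = 12.5176
circle(B,3.00) ∩ circle(D,10.00): a=2.6239, h=1.4543
  candidates: C₊=(-0.4746,3.1988) cross=18.204; C₋=(-0.9943,0.3370) cross=-18.204
  mode - wants cross < 0 → take C=(-0.9943,0.3370) (cross=-18.204)
ex = (C−B)/|BC| = (0.7739,-0.6333); ey = (0.6333,0.7739)
P = B + 1.88·ex + -2.28·ey = (-3.3050,-0.7183)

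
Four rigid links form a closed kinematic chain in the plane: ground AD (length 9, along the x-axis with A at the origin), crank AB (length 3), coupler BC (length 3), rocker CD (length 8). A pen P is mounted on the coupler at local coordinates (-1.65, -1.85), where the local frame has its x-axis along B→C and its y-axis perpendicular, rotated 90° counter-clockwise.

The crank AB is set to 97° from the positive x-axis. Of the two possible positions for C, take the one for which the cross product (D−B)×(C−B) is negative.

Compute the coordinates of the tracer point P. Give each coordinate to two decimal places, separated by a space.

A=(0,0), D=(9.00,0)
B = A + 3.00·(cos97°, sin97°) = (-0.3656, 2.9776)
|BD| = 9.8276
circle(B,3.00) ∩ circle(D,8.00): a=2.1155, h=2.1271
  candidates: C₊=(2.2950,4.3638) cross=20.904; C₋=(1.0060,0.3095) cross=-20.904
  mode - wants cross < 0 → take C=(1.0060,0.3095) (cross=-20.904)
ex = (C−B)/|BC| = (0.4572,-0.8894); ey = (0.8894,0.4572)
P = B + -1.65·ex + -1.85·ey = (-2.7653,3.5993)

-2.77 3.60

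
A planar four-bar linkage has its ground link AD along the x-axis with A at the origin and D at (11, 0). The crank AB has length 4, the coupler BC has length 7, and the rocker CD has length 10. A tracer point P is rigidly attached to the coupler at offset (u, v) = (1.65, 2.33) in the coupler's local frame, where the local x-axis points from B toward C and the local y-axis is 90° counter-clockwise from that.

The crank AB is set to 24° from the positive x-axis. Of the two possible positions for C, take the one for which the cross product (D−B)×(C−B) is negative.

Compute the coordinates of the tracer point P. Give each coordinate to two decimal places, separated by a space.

A=(0,0), D=(11.00,0)
B = A + 4.00·(cos24°, sin24°) = (3.6542, 1.6269)
|BD| = 7.5238
circle(B,7.00) ∩ circle(D,10.00): a=0.3727, h=6.9901
  candidates: C₊=(5.5296,8.3710) cross=52.592; C₋=(2.5065,-5.2783) cross=-52.592
  mode - wants cross < 0 → take C=(2.5065,-5.2783) (cross=-52.592)
ex = (C−B)/|BC| = (-0.1640,-0.9865); ey = (0.9865,-0.1640)
P = B + 1.65·ex + 2.33·ey = (5.6821,-0.3827)

5.68 -0.38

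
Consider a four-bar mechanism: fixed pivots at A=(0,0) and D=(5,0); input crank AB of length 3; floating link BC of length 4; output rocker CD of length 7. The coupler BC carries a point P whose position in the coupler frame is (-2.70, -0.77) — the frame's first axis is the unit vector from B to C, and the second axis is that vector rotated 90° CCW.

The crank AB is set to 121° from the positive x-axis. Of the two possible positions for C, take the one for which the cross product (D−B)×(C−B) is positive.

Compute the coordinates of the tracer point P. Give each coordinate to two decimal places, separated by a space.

A=(0,0), D=(5.00,0)
B = A + 3.00·(cos121°, sin121°) = (-1.5451, 2.5715)
|BD| = 7.0322
circle(B,4.00) ∩ circle(D,7.00): a=1.1697, h=3.8252
  candidates: C₊=(0.9424,5.7040) cross=26.899; C₋=(-1.8552,-1.4165) cross=-26.899
  mode + wants cross > 0 → take C=(0.9424,5.7040) (cross=26.899)
ex = (C−B)/|BC| = (0.6219,0.7831); ey = (-0.7831,0.6219)
P = B + -2.70·ex + -0.77·ey = (-2.6212,-0.0218)

-2.62 -0.02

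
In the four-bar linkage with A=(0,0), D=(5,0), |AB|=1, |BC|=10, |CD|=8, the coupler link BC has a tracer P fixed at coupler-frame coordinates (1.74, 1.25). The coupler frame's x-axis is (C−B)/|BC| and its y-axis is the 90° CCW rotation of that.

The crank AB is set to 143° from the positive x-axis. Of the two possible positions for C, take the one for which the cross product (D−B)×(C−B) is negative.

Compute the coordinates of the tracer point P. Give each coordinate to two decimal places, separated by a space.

1.17 -0.25

A=(0,0), D=(5.00,0)
B = A + 1.00·(cos143°, sin143°) = (-0.7986, 0.6018)
|BD| = 5.8298
circle(B,10.00) ∩ circle(D,8.00): a=6.0025, h=7.9981
  candidates: C₊=(5.9974,7.9376) cross=46.627; C₋=(4.3461,-7.9732) cross=-46.627
  mode - wants cross < 0 → take C=(4.3461,-7.9732) (cross=-46.627)
ex = (C−B)/|BC| = (0.5145,-0.8575); ey = (0.8575,0.5145)
P = B + 1.74·ex + 1.25·ey = (1.1684,-0.2471)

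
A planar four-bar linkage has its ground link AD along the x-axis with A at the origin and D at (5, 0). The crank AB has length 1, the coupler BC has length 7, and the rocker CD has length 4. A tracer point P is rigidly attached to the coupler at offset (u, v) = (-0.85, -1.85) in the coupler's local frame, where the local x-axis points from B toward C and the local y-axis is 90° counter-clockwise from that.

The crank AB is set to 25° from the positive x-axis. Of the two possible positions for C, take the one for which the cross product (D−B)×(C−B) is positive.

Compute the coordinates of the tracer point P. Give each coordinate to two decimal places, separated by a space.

A=(0,0), D=(5.00,0)
B = A + 1.00·(cos25°, sin25°) = (0.9063, 0.4226)
|BD| = 4.1154
circle(B,7.00) ∩ circle(D,4.00): a=6.0670, h=3.4916
  candidates: C₊=(7.2998,3.2728) cross=14.370; C₋=(6.5827,-3.6736) cross=-14.370
  mode + wants cross > 0 → take C=(7.2998,3.2728) (cross=14.370)
ex = (C−B)/|BC| = (0.9134,0.4072); ey = (-0.4072,0.9134)
P = B + -0.85·ex + -1.85·ey = (0.8832,-1.6132)

0.88 -1.61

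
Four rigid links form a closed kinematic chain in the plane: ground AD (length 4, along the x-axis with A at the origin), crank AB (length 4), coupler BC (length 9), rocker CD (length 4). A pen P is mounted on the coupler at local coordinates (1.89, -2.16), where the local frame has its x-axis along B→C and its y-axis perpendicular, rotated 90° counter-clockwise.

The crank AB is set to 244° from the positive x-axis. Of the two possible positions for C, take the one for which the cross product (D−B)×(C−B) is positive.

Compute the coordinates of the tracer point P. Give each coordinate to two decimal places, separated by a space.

1.09 -3.21

A=(0,0), D=(4.00,0)
B = A + 4.00·(cos244°, sin244°) = (-1.7535, -3.5952)
|BD| = 6.7844
circle(B,9.00) ∩ circle(D,4.00): a=8.1826, h=3.7477
  candidates: C₊=(3.1998,3.9191) cross=25.426; C₋=(7.1717,-2.4373) cross=-25.426
  mode + wants cross > 0 → take C=(3.1998,3.9191) (cross=25.426)
ex = (C−B)/|BC| = (0.5504,0.8349); ey = (-0.8349,0.5504)
P = B + 1.89·ex + -2.16·ey = (1.0901,-3.2060)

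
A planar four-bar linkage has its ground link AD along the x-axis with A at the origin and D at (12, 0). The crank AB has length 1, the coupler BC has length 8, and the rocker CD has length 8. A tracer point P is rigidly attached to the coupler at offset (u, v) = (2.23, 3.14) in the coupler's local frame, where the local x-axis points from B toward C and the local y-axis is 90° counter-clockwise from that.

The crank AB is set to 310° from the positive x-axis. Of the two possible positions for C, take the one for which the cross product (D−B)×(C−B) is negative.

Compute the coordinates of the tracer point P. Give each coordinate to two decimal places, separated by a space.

4.38 0.15

A=(0,0), D=(12.00,0)
B = A + 1.00·(cos310°, sin310°) = (0.6428, -0.7660)
|BD| = 11.3830
circle(B,8.00) ∩ circle(D,8.00): a=5.6915, h=5.6220
  candidates: C₊=(5.9431,5.2262) cross=63.995; C₋=(6.6997,-5.9923) cross=-63.995
  mode - wants cross < 0 → take C=(6.6997,-5.9923) (cross=-63.995)
ex = (C−B)/|BC| = (0.7571,-0.6533); ey = (0.6533,0.7571)
P = B + 2.23·ex + 3.14·ey = (4.3825,0.1545)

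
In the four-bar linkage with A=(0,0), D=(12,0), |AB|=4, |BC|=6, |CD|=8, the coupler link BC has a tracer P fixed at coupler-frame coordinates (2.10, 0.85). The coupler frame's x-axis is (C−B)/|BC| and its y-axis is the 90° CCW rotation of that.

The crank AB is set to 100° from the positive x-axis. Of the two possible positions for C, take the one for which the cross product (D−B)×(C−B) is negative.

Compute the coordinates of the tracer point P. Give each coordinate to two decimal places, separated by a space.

A=(0,0), D=(12.00,0)
B = A + 4.00·(cos100°, sin100°) = (-0.6946, 3.9392)
|BD| = 13.2917
circle(B,6.00) ∩ circle(D,8.00): a=5.5926, h=2.1733
  candidates: C₊=(5.2908,4.3574) cross=28.886; C₋=(4.0027,0.2062) cross=-28.886
  mode - wants cross < 0 → take C=(4.0027,0.2062) (cross=-28.886)
ex = (C−B)/|BC| = (0.7829,-0.6222); ey = (0.6222,0.7829)
P = B + 2.10·ex + 0.85·ey = (1.4783,3.2981)

1.48 3.30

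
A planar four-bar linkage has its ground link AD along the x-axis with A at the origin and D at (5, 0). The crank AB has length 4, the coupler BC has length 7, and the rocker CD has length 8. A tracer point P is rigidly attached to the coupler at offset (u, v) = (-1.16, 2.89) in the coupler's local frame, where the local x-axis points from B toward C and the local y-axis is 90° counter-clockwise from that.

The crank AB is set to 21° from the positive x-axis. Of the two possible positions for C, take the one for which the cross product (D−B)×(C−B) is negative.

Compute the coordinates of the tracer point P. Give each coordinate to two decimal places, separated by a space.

5.66 -1.01

A=(0,0), D=(5.00,0)
B = A + 4.00·(cos21°, sin21°) = (3.7343, 1.4335)
|BD| = 1.9123
circle(B,7.00) ∩ circle(D,8.00): a=-2.9659, h=6.3406
  candidates: C₊=(6.5243,7.8534) cross=12.125; C₋=(-2.9818,-0.5399) cross=-12.125
  mode - wants cross < 0 → take C=(-2.9818,-0.5399) (cross=-12.125)
ex = (C−B)/|BC| = (-0.9594,-0.2819); ey = (0.2819,-0.9594)
P = B + -1.16·ex + 2.89·ey = (5.6620,-1.0123)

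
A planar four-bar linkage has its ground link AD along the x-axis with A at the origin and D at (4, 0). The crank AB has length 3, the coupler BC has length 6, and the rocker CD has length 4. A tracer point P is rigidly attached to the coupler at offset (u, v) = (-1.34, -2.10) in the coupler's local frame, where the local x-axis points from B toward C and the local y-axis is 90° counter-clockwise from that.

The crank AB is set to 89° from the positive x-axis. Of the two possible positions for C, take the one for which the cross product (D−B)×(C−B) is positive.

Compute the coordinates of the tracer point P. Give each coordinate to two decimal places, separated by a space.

-1.13 0.81

A=(0,0), D=(4.00,0)
B = A + 3.00·(cos89°, sin89°) = (0.0524, 2.9995)
|BD| = 4.9579
circle(B,6.00) ∩ circle(D,4.00): a=4.4959, h=3.9732
  candidates: C₊=(6.0359,3.4431) cross=19.699; C₋=(1.2283,-2.8841) cross=-19.699
  mode + wants cross > 0 → take C=(6.0359,3.4431) (cross=19.699)
ex = (C−B)/|BC| = (0.9973,0.0739); ey = (-0.0739,0.9973)
P = B + -1.34·ex + -2.10·ey = (-1.1287,0.8062)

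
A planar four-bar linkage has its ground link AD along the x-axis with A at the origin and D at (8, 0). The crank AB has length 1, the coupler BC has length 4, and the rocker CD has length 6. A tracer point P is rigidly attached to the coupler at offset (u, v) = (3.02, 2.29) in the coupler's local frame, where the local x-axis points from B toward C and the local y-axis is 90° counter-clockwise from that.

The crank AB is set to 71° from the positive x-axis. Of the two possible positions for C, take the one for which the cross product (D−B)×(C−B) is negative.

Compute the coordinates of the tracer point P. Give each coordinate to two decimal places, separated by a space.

A=(0,0), D=(8.00,0)
B = A + 1.00·(cos71°, sin71°) = (0.3256, 0.9455)
|BD| = 7.7325
circle(B,4.00) ∩ circle(D,6.00): a=2.5730, h=3.0626
  candidates: C₊=(3.2537,3.6706) cross=23.682; C₋=(2.5047,-2.4088) cross=-23.682
  mode - wants cross < 0 → take C=(2.5047,-2.4088) (cross=-23.682)
ex = (C−B)/|BC| = (0.5448,-0.8386); ey = (0.8386,0.5448)
P = B + 3.02·ex + 2.29·ey = (3.8912,-0.3394)

3.89 -0.34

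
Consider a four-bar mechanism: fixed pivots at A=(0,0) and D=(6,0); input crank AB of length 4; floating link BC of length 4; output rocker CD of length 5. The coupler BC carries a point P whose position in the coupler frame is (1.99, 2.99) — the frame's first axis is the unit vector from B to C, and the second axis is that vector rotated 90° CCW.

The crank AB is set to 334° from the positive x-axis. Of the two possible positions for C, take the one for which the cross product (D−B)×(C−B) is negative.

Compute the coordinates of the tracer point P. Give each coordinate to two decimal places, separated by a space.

7.18 -1.62

A=(0,0), D=(6.00,0)
B = A + 4.00·(cos334°, sin334°) = (3.5952, -1.7535)
|BD| = 2.9762
circle(B,4.00) ∩ circle(D,5.00): a=-0.0239, h=3.9999
  candidates: C₊=(1.2193,1.4644) cross=11.905; C₋=(5.9325,-4.9995) cross=-11.905
  mode - wants cross < 0 → take C=(5.9325,-4.9995) (cross=-11.905)
ex = (C−B)/|BC| = (0.5843,-0.8115); ey = (0.8115,0.5843)
P = B + 1.99·ex + 2.99·ey = (7.1844,-1.6212)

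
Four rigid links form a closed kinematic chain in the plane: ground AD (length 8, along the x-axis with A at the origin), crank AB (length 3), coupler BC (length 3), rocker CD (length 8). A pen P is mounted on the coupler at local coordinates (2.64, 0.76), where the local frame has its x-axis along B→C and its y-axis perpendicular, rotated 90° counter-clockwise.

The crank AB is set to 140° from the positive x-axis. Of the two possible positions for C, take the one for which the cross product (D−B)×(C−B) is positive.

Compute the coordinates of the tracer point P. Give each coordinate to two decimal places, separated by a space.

A=(0,0), D=(8.00,0)
B = A + 3.00·(cos140°, sin140°) = (-2.2981, 1.9284)
|BD| = 10.4771
circle(B,3.00) ∩ circle(D,8.00): a=2.6138, h=1.4724
  candidates: C₊=(0.5420,2.8946) cross=15.427; C₋=(-0.0000,-0.0000) cross=-15.427
  mode + wants cross > 0 → take C=(0.5420,2.8946) (cross=15.427)
ex = (C−B)/|BC| = (0.9467,0.3221); ey = (-0.3221,0.9467)
P = B + 2.64·ex + 0.76·ey = (-0.0436,3.4981)

-0.04 3.50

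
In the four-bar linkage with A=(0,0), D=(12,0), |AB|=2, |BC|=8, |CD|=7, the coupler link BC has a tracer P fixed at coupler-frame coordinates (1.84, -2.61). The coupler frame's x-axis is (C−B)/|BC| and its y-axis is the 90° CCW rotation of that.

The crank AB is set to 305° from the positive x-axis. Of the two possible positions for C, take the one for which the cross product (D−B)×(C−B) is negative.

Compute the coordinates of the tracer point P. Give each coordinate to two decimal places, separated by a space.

1.38 -4.82

A=(0,0), D=(12.00,0)
B = A + 2.00·(cos305°, sin305°) = (1.1472, -1.6383)
|BD| = 10.9758
circle(B,8.00) ∩ circle(D,7.00): a=6.1712, h=5.0908
  candidates: C₊=(6.4894,4.3166) cross=55.875; C₋=(8.0091,-5.7509) cross=-55.875
  mode - wants cross < 0 → take C=(8.0091,-5.7509) (cross=-55.875)
ex = (C−B)/|BC| = (0.8577,-0.5141); ey = (0.5141,0.8577)
P = B + 1.84·ex + -2.61·ey = (1.3837,-4.8229)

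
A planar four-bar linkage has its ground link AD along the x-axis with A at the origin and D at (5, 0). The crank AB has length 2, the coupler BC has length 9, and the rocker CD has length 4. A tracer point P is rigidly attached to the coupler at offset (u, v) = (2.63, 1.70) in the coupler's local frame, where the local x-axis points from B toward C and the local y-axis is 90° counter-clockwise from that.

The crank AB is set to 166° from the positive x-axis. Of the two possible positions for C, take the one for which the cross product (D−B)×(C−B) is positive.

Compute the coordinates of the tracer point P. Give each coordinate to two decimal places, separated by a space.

A=(0,0), D=(5.00,0)
B = A + 2.00·(cos166°, sin166°) = (-1.9406, 0.4838)
|BD| = 6.9574
circle(B,9.00) ∩ circle(D,4.00): a=8.1500, h=3.8181
  candidates: C₊=(6.4552,3.7259) cross=26.564; C₋=(5.9241,-3.8918) cross=-26.564
  mode + wants cross > 0 → take C=(6.4552,3.7259) (cross=26.564)
ex = (C−B)/|BC| = (0.9329,0.3602); ey = (-0.3602,0.9329)
P = B + 2.63·ex + 1.70·ey = (-0.0996,3.0171)

-0.10 3.02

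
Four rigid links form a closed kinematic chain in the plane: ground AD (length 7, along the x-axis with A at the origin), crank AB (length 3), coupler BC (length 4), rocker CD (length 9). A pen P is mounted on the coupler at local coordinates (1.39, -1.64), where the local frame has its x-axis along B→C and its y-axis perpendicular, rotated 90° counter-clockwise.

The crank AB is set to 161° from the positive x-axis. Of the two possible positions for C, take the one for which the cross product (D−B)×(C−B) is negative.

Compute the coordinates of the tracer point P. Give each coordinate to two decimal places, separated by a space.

A=(0,0), D=(7.00,0)
B = A + 3.00·(cos161°, sin161°) = (-2.8366, 0.9767)
|BD| = 9.8849
circle(B,4.00) ∩ circle(D,9.00): a=1.6546, h=3.6417
  candidates: C₊=(-0.8302,4.4371) cross=35.998; C₋=(-1.5499,-2.8107) cross=-35.998
  mode - wants cross < 0 → take C=(-1.5499,-2.8107) (cross=-35.998)
ex = (C−B)/|BC| = (0.3217,-0.9468); ey = (0.9468,0.3217)
P = B + 1.39·ex + -1.64·ey = (-3.9423,-0.8670)

-3.94 -0.87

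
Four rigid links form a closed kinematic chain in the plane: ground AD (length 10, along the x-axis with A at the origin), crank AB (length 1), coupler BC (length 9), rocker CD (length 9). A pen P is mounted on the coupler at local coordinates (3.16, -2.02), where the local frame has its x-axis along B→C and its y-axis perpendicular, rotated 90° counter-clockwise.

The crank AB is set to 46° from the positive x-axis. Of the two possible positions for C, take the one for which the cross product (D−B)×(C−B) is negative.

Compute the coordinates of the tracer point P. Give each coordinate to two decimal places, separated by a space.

0.32 -3.01

A=(0,0), D=(10.00,0)
B = A + 1.00·(cos46°, sin46°) = (0.6947, 0.7193)
|BD| = 9.3331
circle(B,9.00) ∩ circle(D,9.00): a=4.6666, h=7.6957
  candidates: C₊=(5.9405,8.0324) cross=71.824; C₋=(4.7542,-7.3131) cross=-71.824
  mode - wants cross < 0 → take C=(4.7542,-7.3131) (cross=-71.824)
ex = (C−B)/|BC| = (0.4511,-0.8925); ey = (0.8925,0.4511)
P = B + 3.16·ex + -2.02·ey = (0.3172,-3.0121)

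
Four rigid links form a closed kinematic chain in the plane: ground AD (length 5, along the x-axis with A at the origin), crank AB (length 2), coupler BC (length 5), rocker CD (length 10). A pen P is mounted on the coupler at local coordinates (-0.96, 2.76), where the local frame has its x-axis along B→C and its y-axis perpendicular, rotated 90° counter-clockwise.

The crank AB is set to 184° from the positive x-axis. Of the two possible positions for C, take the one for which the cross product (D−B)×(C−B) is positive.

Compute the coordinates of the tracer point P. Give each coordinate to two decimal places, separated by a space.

-4.16 -2.10

A=(0,0), D=(5.00,0)
B = A + 2.00·(cos184°, sin184°) = (-1.9951, -0.1395)
|BD| = 6.9965
circle(B,5.00) ∩ circle(D,10.00): a=-1.8615, h=4.6405
  candidates: C₊=(-3.9488,4.4630) cross=32.468; C₋=(-3.7638,-4.8163) cross=-32.468
  mode + wants cross > 0 → take C=(-3.9488,4.4630) (cross=32.468)
ex = (C−B)/|BC| = (-0.3907,0.9205); ey = (-0.9205,-0.3907)
P = B + -0.96·ex + 2.76·ey = (-4.1606,-2.1016)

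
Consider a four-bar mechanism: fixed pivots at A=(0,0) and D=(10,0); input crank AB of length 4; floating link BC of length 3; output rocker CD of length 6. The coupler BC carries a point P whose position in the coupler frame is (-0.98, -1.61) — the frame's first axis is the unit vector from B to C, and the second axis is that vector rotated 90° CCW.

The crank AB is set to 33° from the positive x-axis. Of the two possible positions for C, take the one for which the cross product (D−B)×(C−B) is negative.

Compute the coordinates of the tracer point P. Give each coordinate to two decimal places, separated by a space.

A=(0,0), D=(10.00,0)
B = A + 4.00·(cos33°, sin33°) = (3.3547, 2.1786)
|BD| = 6.9933
circle(B,3.00) ∩ circle(D,6.00): a=1.5662, h=2.5587
  candidates: C₊=(5.6401,4.1220) cross=17.894; C₋=(4.0459,-0.7407) cross=-17.894
  mode - wants cross < 0 → take C=(4.0459,-0.7407) (cross=-17.894)
ex = (C−B)/|BC| = (0.2304,-0.9731); ey = (0.9731,0.2304)
P = B + -0.98·ex + -1.61·ey = (1.5622,2.7612)

1.56 2.76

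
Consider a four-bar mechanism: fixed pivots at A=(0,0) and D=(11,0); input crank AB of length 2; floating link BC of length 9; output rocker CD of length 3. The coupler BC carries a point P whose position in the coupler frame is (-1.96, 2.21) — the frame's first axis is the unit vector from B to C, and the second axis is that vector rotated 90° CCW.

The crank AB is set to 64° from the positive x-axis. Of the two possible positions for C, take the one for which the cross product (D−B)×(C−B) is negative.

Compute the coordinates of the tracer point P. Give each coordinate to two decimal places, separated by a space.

0.10 4.65

A=(0,0), D=(11.00,0)
B = A + 2.00·(cos64°, sin64°) = (0.8767, 1.7976)
|BD| = 10.2816
circle(B,9.00) ∩ circle(D,3.00): a=8.6422, h=2.5124
  candidates: C₊=(9.8251,2.7604) cross=25.832; C₋=(8.9466,-2.1871) cross=-25.832
  mode - wants cross < 0 → take C=(8.9466,-2.1871) (cross=-25.832)
ex = (C−B)/|BC| = (0.8966,-0.4427); ey = (0.4427,0.8966)
P = B + -1.96·ex + 2.21·ey = (0.0978,4.6470)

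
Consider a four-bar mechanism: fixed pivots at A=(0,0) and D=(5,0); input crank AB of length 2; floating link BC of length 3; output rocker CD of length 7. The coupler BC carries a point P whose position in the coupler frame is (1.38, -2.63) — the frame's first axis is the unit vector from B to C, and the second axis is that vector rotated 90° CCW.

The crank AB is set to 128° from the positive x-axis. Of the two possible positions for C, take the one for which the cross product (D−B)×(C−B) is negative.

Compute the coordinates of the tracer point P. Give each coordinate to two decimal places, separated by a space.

-4.09 0.79

A=(0,0), D=(5.00,0)
B = A + 2.00·(cos128°, sin128°) = (-1.2313, 1.5760)
|BD| = 6.4275
circle(B,3.00) ∩ circle(D,7.00): a=0.1022, h=2.9983
  candidates: C₊=(-0.3971,4.4577) cross=19.271; C₋=(-1.8675,-1.3558) cross=-19.271
  mode - wants cross < 0 → take C=(-1.8675,-1.3558) (cross=-19.271)
ex = (C−B)/|BC| = (-0.2120,-0.9773); ey = (0.9773,-0.2120)
P = B + 1.38·ex + -2.63·ey = (-4.0941,0.7851)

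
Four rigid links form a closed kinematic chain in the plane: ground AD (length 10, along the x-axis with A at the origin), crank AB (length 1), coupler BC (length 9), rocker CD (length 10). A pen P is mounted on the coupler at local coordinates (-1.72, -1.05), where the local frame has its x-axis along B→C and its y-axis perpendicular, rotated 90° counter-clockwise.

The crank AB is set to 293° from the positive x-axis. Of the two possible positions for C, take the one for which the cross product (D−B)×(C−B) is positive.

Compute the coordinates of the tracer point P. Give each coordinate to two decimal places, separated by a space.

A=(0,0), D=(10.00,0)
B = A + 1.00·(cos293°, sin293°) = (0.3907, -0.9205)
|BD| = 9.6533
circle(B,9.00) ∩ circle(D,10.00): a=3.8425, h=8.1385
  candidates: C₊=(3.4397,7.5473) cross=78.563; C₋=(4.9918,-8.6555) cross=-78.563
  mode + wants cross > 0 → take C=(3.4397,7.5473) (cross=78.563)
ex = (C−B)/|BC| = (0.3388,0.9409); ey = (-0.9409,0.3388)
P = B + -1.72·ex + -1.05·ey = (0.7960,-2.8945)

0.80 -2.89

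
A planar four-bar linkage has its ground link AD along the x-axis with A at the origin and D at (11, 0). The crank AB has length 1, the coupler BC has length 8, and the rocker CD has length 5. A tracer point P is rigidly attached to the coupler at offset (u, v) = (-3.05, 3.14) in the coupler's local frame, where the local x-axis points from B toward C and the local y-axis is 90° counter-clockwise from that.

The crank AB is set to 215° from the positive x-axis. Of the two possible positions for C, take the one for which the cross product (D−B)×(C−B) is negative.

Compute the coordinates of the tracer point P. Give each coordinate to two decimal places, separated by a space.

-2.87 3.29

A=(0,0), D=(11.00,0)
B = A + 1.00·(cos215°, sin215°) = (-0.8192, -0.5736)
|BD| = 11.8331
circle(B,8.00) ∩ circle(D,5.00): a=7.5645, h=2.6037
  candidates: C₊=(6.6102,2.3937) cross=30.809; C₋=(6.8626,-2.8075) cross=-30.809
  mode - wants cross < 0 → take C=(6.8626,-2.8075) (cross=-30.809)
ex = (C−B)/|BC| = (0.9602,-0.2792); ey = (0.2792,0.9602)
P = B + -3.05·ex + 3.14·ey = (-2.8710,3.2932)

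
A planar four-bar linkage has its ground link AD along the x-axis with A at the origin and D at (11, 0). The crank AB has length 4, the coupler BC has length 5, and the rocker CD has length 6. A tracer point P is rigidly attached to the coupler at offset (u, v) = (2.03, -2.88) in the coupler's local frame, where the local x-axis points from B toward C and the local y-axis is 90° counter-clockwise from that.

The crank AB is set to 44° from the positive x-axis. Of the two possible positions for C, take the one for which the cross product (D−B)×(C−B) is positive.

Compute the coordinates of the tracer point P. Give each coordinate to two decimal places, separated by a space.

A=(0,0), D=(11.00,0)
B = A + 4.00·(cos44°, sin44°) = (2.8774, 2.7786)
|BD| = 8.5848
circle(B,5.00) ∩ circle(D,6.00): a=3.6517, h=3.4154
  candidates: C₊=(7.4380,4.8282) cross=29.320; C₋=(5.2270,-1.6349) cross=-29.320
  mode + wants cross > 0 → take C=(7.4380,4.8282) (cross=29.320)
ex = (C−B)/|BC| = (0.9121,0.4099); ey = (-0.4099,0.9121)
P = B + 2.03·ex + -2.88·ey = (5.9095,0.9839)

5.91 0.98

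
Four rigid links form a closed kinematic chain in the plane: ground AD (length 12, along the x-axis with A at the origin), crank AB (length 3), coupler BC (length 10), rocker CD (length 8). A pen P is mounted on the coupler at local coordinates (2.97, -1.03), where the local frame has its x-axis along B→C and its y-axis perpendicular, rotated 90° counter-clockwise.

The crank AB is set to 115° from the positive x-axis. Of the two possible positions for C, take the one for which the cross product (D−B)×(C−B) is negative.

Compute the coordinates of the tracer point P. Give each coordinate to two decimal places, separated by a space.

-0.02 -0.17

A=(0,0), D=(12.00,0)
B = A + 3.00·(cos115°, sin115°) = (-1.2679, 2.7189)
|BD| = 13.5436
circle(B,10.00) ∩ circle(D,8.00): a=8.1008, h=5.8631
  candidates: C₊=(7.8451,6.8364) cross=79.408; C₋=(5.4910,-4.6511) cross=-79.408
  mode - wants cross < 0 → take C=(5.4910,-4.6511) (cross=-79.408)
ex = (C−B)/|BC| = (0.6759,-0.7370); ey = (0.7370,0.6759)
P = B + 2.97·ex + -1.03·ey = (-0.0196,-0.1661)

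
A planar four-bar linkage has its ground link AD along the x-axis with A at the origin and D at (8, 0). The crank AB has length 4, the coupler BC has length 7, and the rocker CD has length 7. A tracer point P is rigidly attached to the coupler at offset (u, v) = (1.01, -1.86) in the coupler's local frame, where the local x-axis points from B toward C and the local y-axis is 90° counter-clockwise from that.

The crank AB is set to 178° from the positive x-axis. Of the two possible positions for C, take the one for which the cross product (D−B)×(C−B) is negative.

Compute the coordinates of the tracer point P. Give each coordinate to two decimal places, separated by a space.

-4.11 -1.97

A=(0,0), D=(8.00,0)
B = A + 4.00·(cos178°, sin178°) = (-3.9976, 0.1396)
|BD| = 11.9984
circle(B,7.00) ∩ circle(D,7.00): a=5.9992, h=3.6069
  candidates: C₊=(2.0432,3.6765) cross=43.277; C₋=(1.9593,-3.5369) cross=-43.277
  mode - wants cross < 0 → take C=(1.9593,-3.5369) (cross=-43.277)
ex = (C−B)/|BC| = (0.8510,-0.5252); ey = (0.5252,0.8510)
P = B + 1.01·ex + -1.86·ey = (-4.1150,-1.9737)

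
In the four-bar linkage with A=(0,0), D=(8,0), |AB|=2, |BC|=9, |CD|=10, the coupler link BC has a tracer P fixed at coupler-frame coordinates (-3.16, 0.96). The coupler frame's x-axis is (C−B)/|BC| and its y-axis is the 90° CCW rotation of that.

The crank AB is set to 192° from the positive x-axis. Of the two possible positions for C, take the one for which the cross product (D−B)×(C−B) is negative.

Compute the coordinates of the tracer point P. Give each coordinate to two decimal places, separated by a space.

A=(0,0), D=(8.00,0)
B = A + 2.00·(cos192°, sin192°) = (-1.9563, -0.4158)
|BD| = 9.9650
circle(B,9.00) ∩ circle(D,10.00): a=4.0291, h=8.0477
  candidates: C₊=(1.7335,7.7930) cross=80.195; C₋=(2.4052,-8.2884) cross=-80.195
  mode - wants cross < 0 → take C=(2.4052,-8.2884) (cross=-80.195)
ex = (C−B)/|BC| = (0.4846,-0.8747); ey = (0.8747,0.4846)
P = B + -3.16·ex + 0.96·ey = (-2.6479,2.8136)

-2.65 2.81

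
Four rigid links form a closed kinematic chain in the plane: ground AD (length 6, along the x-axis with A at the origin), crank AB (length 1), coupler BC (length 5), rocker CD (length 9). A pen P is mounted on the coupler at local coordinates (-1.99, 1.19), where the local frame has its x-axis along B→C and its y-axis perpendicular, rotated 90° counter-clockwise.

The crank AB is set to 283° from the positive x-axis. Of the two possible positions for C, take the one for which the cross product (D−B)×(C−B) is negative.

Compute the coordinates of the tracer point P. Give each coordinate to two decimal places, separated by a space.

1.81 0.72

A=(0,0), D=(6.00,0)
B = A + 1.00·(cos283°, sin283°) = (0.2250, -0.9744)
|BD| = 5.8567
circle(B,5.00) ∩ circle(D,9.00): a=-1.8525, h=4.6441
  candidates: C₊=(-2.3744,3.2968) cross=27.199; C₋=(-0.8291,-5.8620) cross=-27.199
  mode - wants cross < 0 → take C=(-0.8291,-5.8620) (cross=-27.199)
ex = (C−B)/|BC| = (-0.2108,-0.9775); ey = (0.9775,-0.2108)
P = B + -1.99·ex + 1.19·ey = (1.8077,0.7200)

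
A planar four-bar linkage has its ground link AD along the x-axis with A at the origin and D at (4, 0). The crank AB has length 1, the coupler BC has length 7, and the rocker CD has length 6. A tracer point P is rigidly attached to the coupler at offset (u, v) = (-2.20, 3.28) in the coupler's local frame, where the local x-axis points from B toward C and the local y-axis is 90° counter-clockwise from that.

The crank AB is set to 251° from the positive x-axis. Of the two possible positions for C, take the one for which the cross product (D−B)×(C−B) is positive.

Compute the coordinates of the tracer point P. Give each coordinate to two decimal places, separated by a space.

-4.15 -1.93

A=(0,0), D=(4.00,0)
B = A + 1.00·(cos251°, sin251°) = (-0.3256, -0.9455)
|BD| = 4.4277
circle(B,7.00) ∩ circle(D,6.00): a=3.6819, h=5.9535
  candidates: C₊=(2.0000,5.6569) cross=26.360; C₋=(4.5427,-5.9754) cross=-26.360
  mode + wants cross > 0 → take C=(2.0000,5.6569) (cross=26.360)
ex = (C−B)/|BC| = (0.3322,0.9432); ey = (-0.9432,0.3322)
P = B + -2.20·ex + 3.28·ey = (-4.1502,-1.9308)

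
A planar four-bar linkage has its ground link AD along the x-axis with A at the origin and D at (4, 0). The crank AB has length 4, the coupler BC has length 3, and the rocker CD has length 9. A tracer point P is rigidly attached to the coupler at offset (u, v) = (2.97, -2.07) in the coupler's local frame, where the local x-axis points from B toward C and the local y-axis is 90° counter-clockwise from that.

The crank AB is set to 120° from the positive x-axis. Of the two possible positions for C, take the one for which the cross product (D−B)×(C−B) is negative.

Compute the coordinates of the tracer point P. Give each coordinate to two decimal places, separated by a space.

-5.56 4.10

A=(0,0), D=(4.00,0)
B = A + 4.00·(cos120°, sin120°) = (-2.0000, 3.4641)
|BD| = 6.9282
circle(B,3.00) ∩ circle(D,9.00): a=-1.7321, h=2.4495
  candidates: C₊=(-2.2753,6.4514) cross=16.971; C₋=(-4.7247,2.2088) cross=-16.971
  mode - wants cross < 0 → take C=(-4.7247,2.2088) (cross=-16.971)
ex = (C−B)/|BC| = (-0.9082,-0.4184); ey = (0.4184,-0.9082)
P = B + 2.97·ex + -2.07·ey = (-5.5637,4.1014)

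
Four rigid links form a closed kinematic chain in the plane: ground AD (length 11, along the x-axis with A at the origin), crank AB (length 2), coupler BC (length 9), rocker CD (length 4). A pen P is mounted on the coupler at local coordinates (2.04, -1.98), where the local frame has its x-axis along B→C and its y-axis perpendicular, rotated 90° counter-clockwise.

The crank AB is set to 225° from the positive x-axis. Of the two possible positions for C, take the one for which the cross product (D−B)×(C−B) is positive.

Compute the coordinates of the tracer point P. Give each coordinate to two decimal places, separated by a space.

1.12 -2.71

A=(0,0), D=(11.00,0)
B = A + 2.00·(cos225°, sin225°) = (-1.4142, -1.4142)
|BD| = 12.4945
circle(B,9.00) ∩ circle(D,4.00): a=8.8484, h=1.6450
  candidates: C₊=(7.1911,1.2217) cross=20.553; C₋=(7.5635,-2.0471) cross=-20.553
  mode + wants cross > 0 → take C=(7.1911,1.2217) (cross=20.553)
ex = (C−B)/|BC| = (0.9561,0.2929); ey = (-0.2929,0.9561)
P = B + 2.04·ex + -1.98·ey = (1.1162,-2.7099)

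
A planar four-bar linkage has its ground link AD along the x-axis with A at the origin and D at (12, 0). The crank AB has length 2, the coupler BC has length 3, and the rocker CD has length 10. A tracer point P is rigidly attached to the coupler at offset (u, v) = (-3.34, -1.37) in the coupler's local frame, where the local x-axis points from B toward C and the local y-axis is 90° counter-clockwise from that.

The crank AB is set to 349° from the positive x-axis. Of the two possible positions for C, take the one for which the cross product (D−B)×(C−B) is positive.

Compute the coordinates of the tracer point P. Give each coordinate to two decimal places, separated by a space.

2.90 -3.87

A=(0,0), D=(12.00,0)
B = A + 2.00·(cos349°, sin349°) = (1.9633, -0.3816)
|BD| = 10.0440
circle(B,3.00) ∩ circle(D,10.00): a=0.4919, h=2.9594
  candidates: C₊=(2.3424,2.5943) cross=29.724; C₋=(2.5673,-3.3202) cross=-29.724
  mode + wants cross > 0 → take C=(2.3424,2.5943) (cross=29.724)
ex = (C−B)/|BC| = (0.1264,0.9920); ey = (-0.9920,0.1264)
P = B + -3.34·ex + -1.37·ey = (2.9002,-3.8680)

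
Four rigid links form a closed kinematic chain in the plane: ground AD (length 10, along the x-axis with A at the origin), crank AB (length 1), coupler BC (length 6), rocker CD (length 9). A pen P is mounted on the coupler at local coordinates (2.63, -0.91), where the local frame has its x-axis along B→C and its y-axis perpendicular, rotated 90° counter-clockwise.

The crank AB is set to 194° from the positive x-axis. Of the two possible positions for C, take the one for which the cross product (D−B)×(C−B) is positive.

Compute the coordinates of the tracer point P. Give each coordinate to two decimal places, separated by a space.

1.25 1.44

A=(0,0), D=(10.00,0)
B = A + 1.00·(cos194°, sin194°) = (-0.9703, -0.2419)
|BD| = 10.9730
circle(B,6.00) ∩ circle(D,9.00): a=3.4360, h=4.9187
  candidates: C₊=(2.3564,4.7514) cross=53.973; C₋=(2.5733,-5.0837) cross=-53.973
  mode + wants cross > 0 → take C=(2.3564,4.7514) (cross=53.973)
ex = (C−B)/|BC| = (0.5545,0.8322); ey = (-0.8322,0.5545)
P = B + 2.63·ex + -0.91·ey = (1.2452,1.4423)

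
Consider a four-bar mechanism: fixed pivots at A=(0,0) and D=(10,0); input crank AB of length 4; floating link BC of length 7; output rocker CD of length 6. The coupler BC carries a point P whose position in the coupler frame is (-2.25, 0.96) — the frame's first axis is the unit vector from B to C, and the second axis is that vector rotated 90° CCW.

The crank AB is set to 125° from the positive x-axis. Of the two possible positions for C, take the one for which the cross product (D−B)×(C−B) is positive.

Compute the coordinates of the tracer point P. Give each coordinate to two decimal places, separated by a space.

A=(0,0), D=(10.00,0)
B = A + 4.00·(cos125°, sin125°) = (-2.2943, 3.2766)
|BD| = 12.7234
circle(B,7.00) ∩ circle(D,6.00): a=6.8726, h=1.3295
  candidates: C₊=(4.6889,2.7914) cross=16.915; C₋=(4.0041,0.2221) cross=-16.915
  mode + wants cross > 0 → take C=(4.6889,2.7914) (cross=16.915)
ex = (C−B)/|BC| = (0.9976,-0.0693); ey = (0.0693,0.9976)
P = B + -2.25·ex + 0.96·ey = (-4.4723,4.3903)

-4.47 4.39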